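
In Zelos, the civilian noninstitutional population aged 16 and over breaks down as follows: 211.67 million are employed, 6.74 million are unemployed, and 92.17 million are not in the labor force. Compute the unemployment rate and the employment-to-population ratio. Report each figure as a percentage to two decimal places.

Labor force = employed + unemployed = 211.67 + 6.74 = 218.41 million.
Working-age population = 218.41 + 92.17 = 310.58 million.
Unemployment rate = 6.74 / 218.41 = 3.09%.
Employment-population ratio = 211.67 / 310.58 = 68.15%.

Unemployment rate ≈ 3.09%; employment-population ratio ≈ 68.15%.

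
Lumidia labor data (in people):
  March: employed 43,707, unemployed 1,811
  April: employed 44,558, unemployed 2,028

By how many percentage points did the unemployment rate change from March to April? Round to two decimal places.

March: labor force = 43,707 + 1,811 = 45,518; u = 1,811/45,518 = 3.98%.
April: labor force = 44,558 + 2,028 = 46,586; u = 2,028/46,586 = 4.35%.
Change = 4.35% − 3.98% = +0.37 pp.

The unemployment rate changed by +0.37 percentage points.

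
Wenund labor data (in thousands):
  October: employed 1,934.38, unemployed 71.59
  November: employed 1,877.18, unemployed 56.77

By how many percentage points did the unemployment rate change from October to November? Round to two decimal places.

The unemployment rate changed by −0.63 percentage points.

October: labor force = 1,934.38 + 71.59 = 2,005.97; u = 71.59/2,005.97 = 3.57%.
November: labor force = 1,877.18 + 56.77 = 1,933.95; u = 56.77/1,933.95 = 2.94%.
Change = 2.94% − 3.57% = −0.63 pp.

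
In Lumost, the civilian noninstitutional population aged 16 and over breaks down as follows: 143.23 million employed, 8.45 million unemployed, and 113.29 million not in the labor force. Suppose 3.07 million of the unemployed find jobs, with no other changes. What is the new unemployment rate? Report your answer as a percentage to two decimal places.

New unemployment rate ≈ 3.55%.

Initially, labor force = 143.23 + 8.45 = 151.68 million, so u = 8.45/151.68 = 5.57%.
After the change, unemployed falls and employed rises by 3.07; labor force unchanged → E = 146.30, U = 5.38, labor force = 151.68 million.
New unemployment rate = 5.38 / 151.68 = 3.55%.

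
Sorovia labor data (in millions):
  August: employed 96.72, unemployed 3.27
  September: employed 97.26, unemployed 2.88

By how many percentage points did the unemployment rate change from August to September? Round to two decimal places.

August: labor force = 96.72 + 3.27 = 99.99; u = 3.27/99.99 = 3.27%.
September: labor force = 97.26 + 2.88 = 100.14; u = 2.88/100.14 = 2.88%.
Change = 2.88% − 3.27% = −0.39 pp.

The unemployment rate changed by −0.39 percentage points.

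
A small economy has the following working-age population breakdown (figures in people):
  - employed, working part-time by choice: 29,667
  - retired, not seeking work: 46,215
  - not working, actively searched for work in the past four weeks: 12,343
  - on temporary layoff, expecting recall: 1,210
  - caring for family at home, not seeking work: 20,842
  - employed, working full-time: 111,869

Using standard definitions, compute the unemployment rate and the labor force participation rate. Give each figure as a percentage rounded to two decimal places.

Unemployment rate ≈ 8.74%; labor force participation rate ≈ 69.81%.

Employed = 29,667 + 111,869 = 141,536.
Unemployed = 12,343 + 1,210 = 13,553 (jobless and actively searching, or on temporary layoff).
Labor force = 141,536 + 13,553 = 155,089.
Not in labor force = 46,215 + 20,842 = 67,057 (those not working and not actively searching are outside the labor force).
Civilian working-age population = 155,089 + 67,057 = 222,146.
Unemployment rate = 13,553 / 155,089 = 8.74%.
Labor force participation rate = 155,089 / 222,146 = 69.81%.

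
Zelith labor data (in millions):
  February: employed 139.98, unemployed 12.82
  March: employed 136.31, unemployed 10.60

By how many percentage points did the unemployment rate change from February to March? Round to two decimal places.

February: labor force = 139.98 + 12.82 = 152.80; u = 12.82/152.80 = 8.39%.
March: labor force = 136.31 + 10.60 = 146.91; u = 10.60/146.91 = 7.22%.
Change = 7.22% − 8.39% = −1.17 pp.

The unemployment rate changed by −1.17 percentage points.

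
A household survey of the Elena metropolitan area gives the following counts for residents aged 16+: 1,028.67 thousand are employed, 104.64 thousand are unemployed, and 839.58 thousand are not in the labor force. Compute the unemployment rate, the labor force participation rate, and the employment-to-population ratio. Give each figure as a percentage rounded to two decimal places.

Unemployment rate ≈ 9.23%; labor force participation rate ≈ 57.44%; employment-population ratio ≈ 52.14%.

Labor force = employed + unemployed = 1,028.67 + 104.64 = 1,133.31 thousand.
Working-age population = 1,133.31 + 839.58 = 1,972.89 thousand.
Unemployment rate = 104.64 / 1,133.31 = 9.23%.
Labor force participation rate = 1,133.31 / 1,972.89 = 57.44%.
Employment-population ratio = 1,028.67 / 1,972.89 = 52.14%.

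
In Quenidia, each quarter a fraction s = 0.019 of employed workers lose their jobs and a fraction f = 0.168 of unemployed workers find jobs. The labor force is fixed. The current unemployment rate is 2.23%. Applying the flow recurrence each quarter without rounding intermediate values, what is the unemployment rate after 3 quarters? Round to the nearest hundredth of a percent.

With a fixed labor force, u_{t+1} = u_t + s·(1−u_t) − f·u_t = u_t·(1−s−f) + s.
Here 1−s−f = 0.813 and s = 0.019.
u_1 = 0.022300 × 0.813 + 0.019 = 0.037130.
u_2 = 0.037130 × 0.813 + 0.019 = 0.049187.
u_3 = 0.049187 × 0.813 + 0.019 = 0.058989.

Unemployment rate after three quarters ≈ 5.90%.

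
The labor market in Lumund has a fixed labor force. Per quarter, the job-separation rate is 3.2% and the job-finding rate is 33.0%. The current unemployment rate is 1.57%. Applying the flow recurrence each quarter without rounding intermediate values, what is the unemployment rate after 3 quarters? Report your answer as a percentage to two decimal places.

With a fixed labor force, u_{t+1} = u_t + s·(1−u_t) − f·u_t = u_t·(1−s−f) + s.
Here 1−s−f = 0.638 and s = 0.032.
u_1 = 0.015700 × 0.638 + 0.032 = 0.042017.
u_2 = 0.042017 × 0.638 + 0.032 = 0.058807.
u_3 = 0.058807 × 0.638 + 0.032 = 0.069519.

Unemployment rate after three quarters ≈ 6.95%.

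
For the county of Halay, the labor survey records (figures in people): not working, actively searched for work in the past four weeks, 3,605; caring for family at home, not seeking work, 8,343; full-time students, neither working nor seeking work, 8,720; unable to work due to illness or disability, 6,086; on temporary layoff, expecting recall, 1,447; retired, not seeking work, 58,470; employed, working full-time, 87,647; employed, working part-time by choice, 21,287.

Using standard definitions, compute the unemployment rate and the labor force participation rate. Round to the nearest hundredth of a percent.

Employed = 87,647 + 21,287 = 108,934.
Unemployed = 3,605 + 1,447 = 5,052 (jobless and actively searching, or on temporary layoff).
Labor force = 108,934 + 5,052 = 113,986.
Not in labor force = 8,343 + 8,720 + 6,086 + 58,470 = 81,619 (those not working and not actively searching are outside the labor force).
Civilian working-age population = 113,986 + 81,619 = 195,605.
Unemployment rate = 5,052 / 113,986 = 4.43%.
Labor force participation rate = 113,986 / 195,605 = 58.27%.

Unemployment rate ≈ 4.43%; labor force participation rate ≈ 58.27%.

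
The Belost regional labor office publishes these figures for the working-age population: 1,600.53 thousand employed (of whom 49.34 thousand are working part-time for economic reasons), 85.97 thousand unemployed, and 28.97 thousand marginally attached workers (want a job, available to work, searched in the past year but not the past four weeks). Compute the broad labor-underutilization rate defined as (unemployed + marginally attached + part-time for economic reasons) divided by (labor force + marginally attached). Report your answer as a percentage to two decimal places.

Broad underutilization rate ≈ 9.58%.

Labor force = 1,600.53 + 85.97 = 1,686.50 thousand.
Numerator = 85.97 + 28.97 + 49.34 = 164.28 thousand.
Denominator = 1,686.50 + 28.97 = 1,715.47 thousand.
Broad rate = 164.28 / 1,715.47 = 9.58%.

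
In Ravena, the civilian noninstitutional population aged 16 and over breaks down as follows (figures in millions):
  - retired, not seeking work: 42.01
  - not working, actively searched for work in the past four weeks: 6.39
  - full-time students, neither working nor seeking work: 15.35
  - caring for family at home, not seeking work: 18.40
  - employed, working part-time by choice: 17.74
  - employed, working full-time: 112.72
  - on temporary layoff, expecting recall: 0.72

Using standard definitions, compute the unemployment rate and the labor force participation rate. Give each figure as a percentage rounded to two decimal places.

Unemployment rate ≈ 5.17%; labor force participation rate ≈ 64.49%.

Employed = 17.74 + 112.72 = 130.46 million.
Unemployed = 6.39 + 0.72 = 7.11 million (jobless and actively searching, or on temporary layoff).
Labor force = 130.46 + 7.11 = 137.57 million.
Not in labor force = 42.01 + 15.35 + 18.40 = 75.76 million (those not working and not actively searching are outside the labor force).
Civilian working-age population = 137.57 + 75.76 = 213.33 million.
Unemployment rate = 7.11 / 137.57 = 5.17%.
Labor force participation rate = 137.57 / 213.33 = 64.49%.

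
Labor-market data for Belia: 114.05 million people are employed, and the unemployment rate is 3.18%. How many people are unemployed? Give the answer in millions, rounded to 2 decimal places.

Let U be the number unemployed. The labor force is E + U, and U/(E+U) = 0.0318.
So U = 0.0318 × 114.05 / (1 − 0.0318) = 3.6268 / 0.9682 ≈ 3.75 million.

About 3.75 million are unemployed.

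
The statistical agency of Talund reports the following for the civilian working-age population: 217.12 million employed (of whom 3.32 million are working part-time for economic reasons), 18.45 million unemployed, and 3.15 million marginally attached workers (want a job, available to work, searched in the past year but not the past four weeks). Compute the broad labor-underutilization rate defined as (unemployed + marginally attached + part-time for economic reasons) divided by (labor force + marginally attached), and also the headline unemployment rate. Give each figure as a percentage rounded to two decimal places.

Labor force = 217.12 + 18.45 = 235.57 million.
Numerator = 18.45 + 3.15 + 3.32 = 24.92 million.
Denominator = 235.57 + 3.15 = 238.72 million.
Broad rate = 24.92 / 238.72 = 10.44%.
Headline unemployment rate = 18.45 / 235.57 = 7.83%.

Broad underutilization rate ≈ 10.44%; headline unemployment rate ≈ 7.83%.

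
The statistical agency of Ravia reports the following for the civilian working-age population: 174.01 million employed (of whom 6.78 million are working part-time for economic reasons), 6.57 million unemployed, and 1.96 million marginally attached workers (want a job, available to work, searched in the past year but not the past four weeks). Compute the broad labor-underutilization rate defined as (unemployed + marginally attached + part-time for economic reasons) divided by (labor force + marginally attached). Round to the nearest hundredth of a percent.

Broad underutilization rate ≈ 8.39%.

Labor force = 174.01 + 6.57 = 180.58 million.
Numerator = 6.57 + 1.96 + 6.78 = 15.31 million.
Denominator = 180.58 + 1.96 = 182.54 million.
Broad rate = 15.31 / 182.54 = 8.39%.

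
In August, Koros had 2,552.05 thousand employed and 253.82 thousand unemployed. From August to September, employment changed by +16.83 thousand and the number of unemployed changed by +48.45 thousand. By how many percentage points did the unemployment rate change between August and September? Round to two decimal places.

August: labor force = 2,552.05 + 253.82 = 2,805.87; u = 253.82/2,805.87 = 9.05%.
September: labor force = 2,568.88 + 302.27 = 2,871.15; u = 302.27/2,871.15 = 10.53%.
Change = 10.53% − 9.05% = +1.48 pp.

The unemployment rate changed by +1.48 percentage points.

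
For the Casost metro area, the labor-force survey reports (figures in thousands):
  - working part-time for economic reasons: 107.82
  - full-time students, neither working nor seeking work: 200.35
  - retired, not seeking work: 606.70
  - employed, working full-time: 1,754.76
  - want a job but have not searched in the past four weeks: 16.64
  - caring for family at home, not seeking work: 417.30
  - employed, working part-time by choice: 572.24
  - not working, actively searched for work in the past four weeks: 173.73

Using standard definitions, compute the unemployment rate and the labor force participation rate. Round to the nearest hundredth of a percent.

Employed = 107.82 + 1,754.76 + 572.24 = 2,434.82 thousand (anyone who worked, including part-time for economic reasons, counts as employed).
Unemployed = 173.73 thousand.
Labor force = 2,434.82 + 173.73 = 2,608.55 thousand.
Not in labor force = 200.35 + 606.70 + 16.64 + 417.30 = 1,240.99 thousand (those not working and not actively searching are outside the labor force — including those who want a job but have given up searching).
Civilian working-age population = 2,608.55 + 1,240.99 = 3,849.54 thousand.
Unemployment rate = 173.73 / 2,608.55 = 6.66%.
Labor force participation rate = 2,608.55 / 3,849.54 = 67.76%.

Unemployment rate ≈ 6.66%; labor force participation rate ≈ 67.76%.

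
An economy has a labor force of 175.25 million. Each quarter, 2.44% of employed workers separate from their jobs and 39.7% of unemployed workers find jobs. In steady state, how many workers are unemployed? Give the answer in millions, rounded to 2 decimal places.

Steady-state unemployment rate u* = s/(s+f) = 2.44/(2.44+39.7) = 0.057902.
Unemployed = u* × labor force = 0.057902 × 175.25 ≈ 10.15 million.

About 10.15 million are unemployed in steady state.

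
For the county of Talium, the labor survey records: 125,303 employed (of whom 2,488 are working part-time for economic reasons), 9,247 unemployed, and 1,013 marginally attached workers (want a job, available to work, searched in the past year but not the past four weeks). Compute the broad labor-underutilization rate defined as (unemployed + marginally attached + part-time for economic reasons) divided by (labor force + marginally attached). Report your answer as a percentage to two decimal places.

Broad underutilization rate ≈ 9.40%.

Labor force = 125,303 + 9,247 = 134,550.
Numerator = 9,247 + 1,013 + 2,488 = 12,748.
Denominator = 134,550 + 1,013 = 135,563.
Broad rate = 12,748 / 135,563 = 9.40%.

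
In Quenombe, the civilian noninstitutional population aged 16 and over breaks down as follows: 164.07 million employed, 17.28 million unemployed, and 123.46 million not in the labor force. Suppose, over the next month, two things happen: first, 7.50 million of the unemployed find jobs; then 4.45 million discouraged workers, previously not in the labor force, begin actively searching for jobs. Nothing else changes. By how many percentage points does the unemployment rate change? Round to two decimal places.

Initially, labor force = 164.07 + 17.28 = 181.35 million, so u = 17.28/181.35 = 9.53%.
After the first change, unemployed falls and employed rises by 7.50; labor force unchanged → E = 171.57, U = 9.78, labor force = 181.35 million.
After the second change, unemployed and labor force both rise by 4.45 → E = 171.57, U = 14.23, labor force = 185.80 million.
New unemployment rate = 14.23 / 185.80 = 7.66%.
Change = 7.66% − 9.53% = −1.87 percentage points.

The unemployment rate changes by −1.87 percentage points.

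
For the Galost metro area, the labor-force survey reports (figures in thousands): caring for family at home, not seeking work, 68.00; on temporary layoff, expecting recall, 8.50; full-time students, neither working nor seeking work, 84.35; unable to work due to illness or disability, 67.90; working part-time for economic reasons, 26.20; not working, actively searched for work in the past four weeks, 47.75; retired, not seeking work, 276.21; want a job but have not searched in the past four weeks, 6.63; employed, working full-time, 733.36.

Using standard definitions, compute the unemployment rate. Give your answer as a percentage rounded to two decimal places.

Unemployment rate ≈ 6.89%.

Employed = 26.20 + 733.36 = 759.56 thousand (anyone who worked, including part-time for economic reasons, counts as employed).
Unemployed = 8.50 + 47.75 = 56.25 thousand (jobless and actively searching, or on temporary layoff).
Labor force = 759.56 + 56.25 = 815.81 thousand.
Unemployment rate = 56.25 / 815.81 = 6.89%.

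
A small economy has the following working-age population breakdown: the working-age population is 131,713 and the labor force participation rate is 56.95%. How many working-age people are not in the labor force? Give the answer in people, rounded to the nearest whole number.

About 56,702 are not in the labor force.

Share not in the labor force = 1 − 0.5695 = 0.4305.
Not in labor force = 0.4305 × 131,713 ≈ 56,702.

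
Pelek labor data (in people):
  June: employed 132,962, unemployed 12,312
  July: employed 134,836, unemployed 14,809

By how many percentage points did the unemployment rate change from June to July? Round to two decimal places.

The unemployment rate changed by +1.42 percentage points.

June: labor force = 132,962 + 12,312 = 145,274; u = 12,312/145,274 = 8.48%.
July: labor force = 134,836 + 14,809 = 149,645; u = 14,809/149,645 = 9.90%.
Change = 9.90% − 8.48% = +1.42 pp.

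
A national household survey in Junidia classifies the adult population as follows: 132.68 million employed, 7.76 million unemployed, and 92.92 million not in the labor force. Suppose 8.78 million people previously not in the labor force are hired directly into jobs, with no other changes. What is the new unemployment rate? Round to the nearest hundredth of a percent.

Initially, labor force = 132.68 + 7.76 = 140.44 million, so u = 7.76/140.44 = 5.53%.
After the change, employed and labor force both rise by 8.78; unemployed unchanged → E = 141.46, U = 7.76, labor force = 149.22 million.
New unemployment rate = 7.76 / 149.22 = 5.20%.

New unemployment rate ≈ 5.20%.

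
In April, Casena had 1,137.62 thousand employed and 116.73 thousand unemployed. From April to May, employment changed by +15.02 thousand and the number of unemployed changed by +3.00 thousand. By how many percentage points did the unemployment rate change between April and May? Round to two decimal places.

The unemployment rate changed by +0.10 percentage points.

April: labor force = 1,137.62 + 116.73 = 1,254.35; u = 116.73/1,254.35 = 9.31%.
May: labor force = 1,152.64 + 119.73 = 1,272.37; u = 119.73/1,272.37 = 9.41%.
Change = 9.41% − 9.31% = +0.10 pp.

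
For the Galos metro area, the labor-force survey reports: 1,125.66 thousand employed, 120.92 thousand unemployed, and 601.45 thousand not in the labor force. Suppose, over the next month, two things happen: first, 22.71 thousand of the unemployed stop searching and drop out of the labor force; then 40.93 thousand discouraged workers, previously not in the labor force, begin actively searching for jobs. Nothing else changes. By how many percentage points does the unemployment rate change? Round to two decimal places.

Initially, labor force = 1,125.66 + 120.92 = 1,246.58 thousand, so u = 120.92/1,246.58 = 9.70%.
After the first change, unemployed and labor force both fall by 22.71 → E = 1,125.66, U = 98.21, labor force = 1,223.87 thousand.
After the second change, unemployed and labor force both rise by 40.93 → E = 1,125.66, U = 139.14, labor force = 1,264.80 thousand.
New unemployment rate = 139.14 / 1,264.80 = 11.00%.
Change = 11.00% − 9.70% = +1.30 percentage points.

The unemployment rate changes by +1.30 percentage points.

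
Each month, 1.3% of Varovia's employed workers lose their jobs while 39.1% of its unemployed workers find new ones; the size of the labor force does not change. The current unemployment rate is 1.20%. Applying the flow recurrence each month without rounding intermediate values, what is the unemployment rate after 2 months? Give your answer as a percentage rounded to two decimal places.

With a fixed labor force, u_{t+1} = u_t + s·(1−u_t) − f·u_t = u_t·(1−s−f) + s.
Here 1−s−f = 0.596 and s = 0.013.
u_1 = 0.012000 × 0.596 + 0.013 = 0.020152.
u_2 = 0.020152 × 0.596 + 0.013 = 0.025011.

Unemployment rate after two months ≈ 2.50%.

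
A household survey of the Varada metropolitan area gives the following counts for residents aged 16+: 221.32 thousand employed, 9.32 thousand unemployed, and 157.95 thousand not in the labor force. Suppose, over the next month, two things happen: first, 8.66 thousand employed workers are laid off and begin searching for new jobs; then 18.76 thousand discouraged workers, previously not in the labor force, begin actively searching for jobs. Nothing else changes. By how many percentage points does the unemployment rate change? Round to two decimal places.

Initially, labor force = 221.32 + 9.32 = 230.64 thousand, so u = 9.32/230.64 = 4.04%.
After the first change, employed falls and unemployed rises by 8.66; labor force unchanged → E = 212.66, U = 17.98, labor force = 230.64 thousand.
After the second change, unemployed and labor force both rise by 18.76 → E = 212.66, U = 36.74, labor force = 249.40 thousand.
New unemployment rate = 36.74 / 249.40 = 14.73%.
Change = 14.73% − 4.04% = +10.69 percentage points.

The unemployment rate changes by +10.69 percentage points.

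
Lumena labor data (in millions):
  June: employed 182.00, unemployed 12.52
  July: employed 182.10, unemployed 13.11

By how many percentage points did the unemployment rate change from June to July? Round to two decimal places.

June: labor force = 182.00 + 12.52 = 194.52; u = 12.52/194.52 = 6.44%.
July: labor force = 182.10 + 13.11 = 195.21; u = 13.11/195.21 = 6.72%.
Change = 6.72% − 6.44% = +0.28 pp.

The unemployment rate changed by +0.28 percentage points.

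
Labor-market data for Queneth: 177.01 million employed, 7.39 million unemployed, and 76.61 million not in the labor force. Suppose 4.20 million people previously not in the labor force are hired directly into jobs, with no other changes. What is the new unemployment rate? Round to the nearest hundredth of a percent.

New unemployment rate ≈ 3.92%.

Initially, labor force = 177.01 + 7.39 = 184.40 million, so u = 7.39/184.40 = 4.01%.
After the change, employed and labor force both rise by 4.20; unemployed unchanged → E = 181.21, U = 7.39, labor force = 188.60 million.
New unemployment rate = 7.39 / 188.60 = 3.92%.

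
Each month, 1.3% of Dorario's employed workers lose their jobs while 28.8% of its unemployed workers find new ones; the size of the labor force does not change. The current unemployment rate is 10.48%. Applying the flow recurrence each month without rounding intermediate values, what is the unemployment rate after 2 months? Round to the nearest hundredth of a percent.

With a fixed labor force, u_{t+1} = u_t + s·(1−u_t) − f·u_t = u_t·(1−s−f) + s.
Here 1−s−f = 0.699 and s = 0.013.
u_1 = 0.104800 × 0.699 + 0.013 = 0.086255.
u_2 = 0.086255 × 0.699 + 0.013 = 0.073292.

Unemployment rate after two months ≈ 7.33%.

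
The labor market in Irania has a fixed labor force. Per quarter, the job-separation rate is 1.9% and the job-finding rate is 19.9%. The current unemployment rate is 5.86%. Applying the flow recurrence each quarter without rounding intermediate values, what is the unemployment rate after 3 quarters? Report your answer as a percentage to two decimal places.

With a fixed labor force, u_{t+1} = u_t + s·(1−u_t) − f·u_t = u_t·(1−s−f) + s.
Here 1−s−f = 0.782 and s = 0.019.
u_1 = 0.058600 × 0.782 + 0.019 = 0.064825.
u_2 = 0.064825 × 0.782 + 0.019 = 0.069693.
u_3 = 0.069693 × 0.782 + 0.019 = 0.073500.

Unemployment rate after three quarters ≈ 7.35%.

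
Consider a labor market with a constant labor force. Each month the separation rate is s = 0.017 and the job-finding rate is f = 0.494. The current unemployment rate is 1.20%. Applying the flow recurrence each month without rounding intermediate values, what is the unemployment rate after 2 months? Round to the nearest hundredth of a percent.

Unemployment rate after two months ≈ 2.82%.

With a fixed labor force, u_{t+1} = u_t + s·(1−u_t) − f·u_t = u_t·(1−s−f) + s.
Here 1−s−f = 0.489 and s = 0.017.
u_1 = 0.012000 × 0.489 + 0.017 = 0.022868.
u_2 = 0.022868 × 0.489 + 0.017 = 0.028182.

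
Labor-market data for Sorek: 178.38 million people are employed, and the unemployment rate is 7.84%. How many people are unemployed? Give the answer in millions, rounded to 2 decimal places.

Let U be the number unemployed. The labor force is E + U, and U/(E+U) = 0.0784.
So U = 0.0784 × 178.38 / (1 − 0.0784) = 13.9850 / 0.9216 ≈ 15.17 million.

About 15.17 million are unemployed.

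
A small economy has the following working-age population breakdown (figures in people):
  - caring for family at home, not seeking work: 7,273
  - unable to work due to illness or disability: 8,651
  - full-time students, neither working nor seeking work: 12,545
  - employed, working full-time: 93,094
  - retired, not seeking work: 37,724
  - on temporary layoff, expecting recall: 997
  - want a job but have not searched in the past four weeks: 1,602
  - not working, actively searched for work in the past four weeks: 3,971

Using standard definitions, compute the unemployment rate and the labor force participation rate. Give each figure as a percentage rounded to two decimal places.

Unemployment rate ≈ 5.07%; labor force participation rate ≈ 59.12%.

Employed = 93,094.
Unemployed = 997 + 3,971 = 4,968 (jobless and actively searching, or on temporary layoff).
Labor force = 93,094 + 4,968 = 98,062.
Not in labor force = 7,273 + 8,651 + 12,545 + 37,724 + 1,602 = 67,795 (those not working and not actively searching are outside the labor force — including those who want a job but have given up searching).
Civilian working-age population = 98,062 + 67,795 = 165,857.
Unemployment rate = 4,968 / 98,062 = 5.07%.
Labor force participation rate = 98,062 / 165,857 = 59.12%.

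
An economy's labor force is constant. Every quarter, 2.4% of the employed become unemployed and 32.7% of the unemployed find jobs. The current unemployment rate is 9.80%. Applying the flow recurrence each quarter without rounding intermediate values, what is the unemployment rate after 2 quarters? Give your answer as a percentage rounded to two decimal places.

Unemployment rate after two quarters ≈ 8.09%.

With a fixed labor force, u_{t+1} = u_t + s·(1−u_t) − f·u_t = u_t·(1−s−f) + s.
Here 1−s−f = 0.649 and s = 0.024.
u_1 = 0.098000 × 0.649 + 0.024 = 0.087602.
u_2 = 0.087602 × 0.649 + 0.024 = 0.080854.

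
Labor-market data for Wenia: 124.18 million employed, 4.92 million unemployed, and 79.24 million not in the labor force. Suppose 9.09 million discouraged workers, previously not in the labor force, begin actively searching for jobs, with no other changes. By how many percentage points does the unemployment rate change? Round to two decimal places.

Initially, labor force = 124.18 + 4.92 = 129.10 million, so u = 4.92/129.10 = 3.81%.
After the change, unemployed and labor force both rise by 9.09 → E = 124.18, U = 14.01, labor force = 138.19 million.
New unemployment rate = 14.01 / 138.19 = 10.14%.
Change = 10.14% − 3.81% = +6.33 percentage points.

The unemployment rate changes by +6.33 percentage points.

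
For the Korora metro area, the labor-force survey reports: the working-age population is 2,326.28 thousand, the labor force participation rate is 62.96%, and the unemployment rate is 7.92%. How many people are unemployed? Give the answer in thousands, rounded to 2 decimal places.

About 116.00 thousand are unemployed.

Labor force = 0.6296 × 2,326.28 = 1,464.63 thousand.
Unemployed = 0.0792 × 1,464.63 ≈ 116.00 thousand.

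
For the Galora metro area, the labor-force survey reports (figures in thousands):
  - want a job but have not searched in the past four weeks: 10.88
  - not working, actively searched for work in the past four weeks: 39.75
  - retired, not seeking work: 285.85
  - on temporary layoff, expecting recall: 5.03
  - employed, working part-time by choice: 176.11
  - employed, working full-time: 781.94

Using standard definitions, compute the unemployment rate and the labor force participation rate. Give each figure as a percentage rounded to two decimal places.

Employed = 176.11 + 781.94 = 958.05 thousand.
Unemployed = 39.75 + 5.03 = 44.78 thousand (jobless and actively searching, or on temporary layoff).
Labor force = 958.05 + 44.78 = 1,002.83 thousand.
Not in labor force = 10.88 + 285.85 = 296.73 thousand (those not working and not actively searching are outside the labor force — including those who want a job but have given up searching).
Civilian working-age population = 1,002.83 + 296.73 = 1,299.56 thousand.
Unemployment rate = 44.78 / 1,002.83 = 4.47%.
Labor force participation rate = 1,002.83 / 1,299.56 = 77.17%.

Unemployment rate ≈ 4.47%; labor force participation rate ≈ 77.17%.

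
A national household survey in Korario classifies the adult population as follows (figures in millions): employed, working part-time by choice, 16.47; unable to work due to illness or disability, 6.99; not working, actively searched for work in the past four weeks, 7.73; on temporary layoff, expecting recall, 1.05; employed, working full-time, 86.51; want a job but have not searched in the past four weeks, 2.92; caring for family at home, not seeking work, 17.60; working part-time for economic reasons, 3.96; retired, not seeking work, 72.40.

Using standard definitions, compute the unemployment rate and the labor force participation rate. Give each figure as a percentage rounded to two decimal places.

Unemployment rate ≈ 7.59%; labor force participation rate ≈ 53.67%.

Employed = 16.47 + 86.51 + 3.96 = 106.94 million (anyone who worked, including part-time for economic reasons, counts as employed).
Unemployed = 7.73 + 1.05 = 8.78 million (jobless and actively searching, or on temporary layoff).
Labor force = 106.94 + 8.78 = 115.72 million.
Not in labor force = 6.99 + 2.92 + 17.60 + 72.40 = 99.91 million (those not working and not actively searching are outside the labor force — including those who want a job but have given up searching).
Civilian working-age population = 115.72 + 99.91 = 215.63 million.
Unemployment rate = 8.78 / 115.72 = 7.59%.
Labor force participation rate = 115.72 / 215.63 = 53.67%.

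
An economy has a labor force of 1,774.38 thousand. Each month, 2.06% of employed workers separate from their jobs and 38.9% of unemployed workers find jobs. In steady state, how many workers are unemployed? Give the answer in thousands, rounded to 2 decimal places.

About 89.24 thousand are unemployed in steady state.

Steady-state unemployment rate u* = s/(s+f) = 2.06/(2.06+38.9) = 0.050293.
Unemployed = u* × labor force = 0.050293 × 1,774.38 ≈ 89.24 thousand.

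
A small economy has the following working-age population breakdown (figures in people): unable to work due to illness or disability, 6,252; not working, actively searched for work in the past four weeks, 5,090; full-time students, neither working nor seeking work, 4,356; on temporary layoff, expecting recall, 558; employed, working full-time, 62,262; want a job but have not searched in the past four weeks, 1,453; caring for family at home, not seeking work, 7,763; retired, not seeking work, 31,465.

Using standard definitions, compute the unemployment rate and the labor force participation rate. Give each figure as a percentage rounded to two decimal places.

Unemployment rate ≈ 8.32%; labor force participation rate ≈ 56.97%.

Employed = 62,262.
Unemployed = 5,090 + 558 = 5,648 (jobless and actively searching, or on temporary layoff).
Labor force = 62,262 + 5,648 = 67,910.
Not in labor force = 6,252 + 4,356 + 1,453 + 7,763 + 31,465 = 51,289 (those not working and not actively searching are outside the labor force — including those who want a job but have given up searching).
Civilian working-age population = 67,910 + 51,289 = 119,199.
Unemployment rate = 5,648 / 67,910 = 8.32%.
Labor force participation rate = 67,910 / 119,199 = 56.97%.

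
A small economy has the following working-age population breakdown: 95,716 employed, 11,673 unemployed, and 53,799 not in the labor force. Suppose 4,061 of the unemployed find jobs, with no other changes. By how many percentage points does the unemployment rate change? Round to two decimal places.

Initially, labor force = 95,716 + 11,673 = 107,389, so u = 11,673/107,389 = 10.87%.
After the change, unemployed falls and employed rises by 4,061; labor force unchanged → E = 99,777, U = 7,612, labor force = 107,389.
New unemployment rate = 7,612 / 107,389 = 7.09%.
Change = 7.09% − 10.87% = −3.78 percentage points.

The unemployment rate changes by −3.78 percentage points.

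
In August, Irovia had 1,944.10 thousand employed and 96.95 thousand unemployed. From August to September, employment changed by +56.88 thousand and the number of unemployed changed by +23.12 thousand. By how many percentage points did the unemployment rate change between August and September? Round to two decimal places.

August: labor force = 1,944.10 + 96.95 = 2,041.05; u = 96.95/2,041.05 = 4.75%.
September: labor force = 2,000.98 + 120.07 = 2,121.05; u = 120.07/2,121.05 = 5.66%.
Change = 5.66% − 4.75% = +0.91 pp.

The unemployment rate changed by +0.91 percentage points.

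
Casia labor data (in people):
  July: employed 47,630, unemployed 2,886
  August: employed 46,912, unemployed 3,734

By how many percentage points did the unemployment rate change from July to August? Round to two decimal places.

July: labor force = 47,630 + 2,886 = 50,516; u = 2,886/50,516 = 5.71%.
August: labor force = 46,912 + 3,734 = 50,646; u = 3,734/50,646 = 7.37%.
Change = 7.37% − 5.71% = +1.66 pp.

The unemployment rate changed by +1.66 percentage points.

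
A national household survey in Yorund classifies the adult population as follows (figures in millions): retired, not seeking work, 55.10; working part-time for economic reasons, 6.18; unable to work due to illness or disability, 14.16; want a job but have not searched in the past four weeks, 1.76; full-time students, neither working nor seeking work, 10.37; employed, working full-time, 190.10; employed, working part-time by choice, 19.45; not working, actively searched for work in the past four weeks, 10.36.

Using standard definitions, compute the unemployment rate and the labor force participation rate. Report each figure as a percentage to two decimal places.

Unemployment rate ≈ 4.58%; labor force participation rate ≈ 73.53%.

Employed = 6.18 + 190.10 + 19.45 = 215.73 million (anyone who worked, including part-time for economic reasons, counts as employed).
Unemployed = 10.36 million.
Labor force = 215.73 + 10.36 = 226.09 million.
Not in labor force = 55.10 + 14.16 + 1.76 + 10.37 = 81.39 million (those not working and not actively searching are outside the labor force — including those who want a job but have given up searching).
Civilian working-age population = 226.09 + 81.39 = 307.48 million.
Unemployment rate = 10.36 / 226.09 = 4.58%.
Labor force participation rate = 226.09 / 307.48 = 73.53%.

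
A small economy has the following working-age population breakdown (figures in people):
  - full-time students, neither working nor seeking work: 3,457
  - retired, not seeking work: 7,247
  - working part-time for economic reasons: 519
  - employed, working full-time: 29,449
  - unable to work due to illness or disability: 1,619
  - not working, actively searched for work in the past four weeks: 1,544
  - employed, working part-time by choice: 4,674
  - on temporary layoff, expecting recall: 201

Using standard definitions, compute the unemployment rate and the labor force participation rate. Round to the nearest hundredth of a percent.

Unemployment rate ≈ 4.80%; labor force participation rate ≈ 74.70%.

Employed = 519 + 29,449 + 4,674 = 34,642 (anyone who worked, including part-time for economic reasons, counts as employed).
Unemployed = 1,544 + 201 = 1,745 (jobless and actively searching, or on temporary layoff).
Labor force = 34,642 + 1,745 = 36,387.
Not in labor force = 3,457 + 7,247 + 1,619 = 12,323 (those not working and not actively searching are outside the labor force).
Civilian working-age population = 36,387 + 12,323 = 48,710.
Unemployment rate = 1,745 / 36,387 = 4.80%.
Labor force participation rate = 36,387 / 48,710 = 74.70%.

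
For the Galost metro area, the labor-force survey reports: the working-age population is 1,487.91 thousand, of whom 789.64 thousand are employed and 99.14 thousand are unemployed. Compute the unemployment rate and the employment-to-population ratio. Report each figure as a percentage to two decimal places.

Unemployment rate ≈ 11.15%; employment-population ratio ≈ 53.07%.

Labor force = employed + unemployed = 789.64 + 99.14 = 888.78 thousand.
Unemployment rate = 99.14 / 888.78 = 11.15%.
Employment-population ratio = 789.64 / 1,487.91 = 53.07%.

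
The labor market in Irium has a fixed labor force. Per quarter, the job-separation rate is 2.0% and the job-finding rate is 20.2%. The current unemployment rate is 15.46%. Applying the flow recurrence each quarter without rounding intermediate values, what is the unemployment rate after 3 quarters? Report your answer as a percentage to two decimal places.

Unemployment rate after three quarters ≈ 12.05%.

With a fixed labor force, u_{t+1} = u_t + s·(1−u_t) − f·u_t = u_t·(1−s−f) + s.
Here 1−s−f = 0.778 and s = 0.020.
u_1 = 0.154600 × 0.778 + 0.020 = 0.140279.
u_2 = 0.140279 × 0.778 + 0.020 = 0.129137.
u_3 = 0.129137 × 0.778 + 0.020 = 0.120469.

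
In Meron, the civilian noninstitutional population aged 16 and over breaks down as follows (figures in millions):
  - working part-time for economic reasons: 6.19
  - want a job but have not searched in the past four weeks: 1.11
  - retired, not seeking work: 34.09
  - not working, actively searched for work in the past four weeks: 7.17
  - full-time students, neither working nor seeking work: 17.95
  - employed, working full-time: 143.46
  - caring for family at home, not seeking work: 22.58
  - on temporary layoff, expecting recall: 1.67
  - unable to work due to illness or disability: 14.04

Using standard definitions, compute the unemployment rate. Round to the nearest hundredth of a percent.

Unemployment rate ≈ 5.58%.

Employed = 6.19 + 143.46 = 149.65 million (anyone who worked, including part-time for economic reasons, counts as employed).
Unemployed = 7.17 + 1.67 = 8.84 million (jobless and actively searching, or on temporary layoff).
Labor force = 149.65 + 8.84 = 158.49 million.
Unemployment rate = 8.84 / 158.49 = 5.58%.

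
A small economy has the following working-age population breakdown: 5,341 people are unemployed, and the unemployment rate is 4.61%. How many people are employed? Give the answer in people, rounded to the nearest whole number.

About 110,516 are employed.

Labor force = U / u = 5,341 / 0.0461 ≈ 115,857.
Employed = labor force − unemployed = 115,857 − 5,341 = 110,516.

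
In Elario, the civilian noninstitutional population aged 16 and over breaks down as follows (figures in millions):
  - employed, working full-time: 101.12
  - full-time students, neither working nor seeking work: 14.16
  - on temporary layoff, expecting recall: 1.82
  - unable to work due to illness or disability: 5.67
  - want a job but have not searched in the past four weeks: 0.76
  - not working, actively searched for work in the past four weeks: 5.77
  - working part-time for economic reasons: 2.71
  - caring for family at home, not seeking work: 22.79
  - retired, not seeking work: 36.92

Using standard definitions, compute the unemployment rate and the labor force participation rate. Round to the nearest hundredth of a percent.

Unemployment rate ≈ 6.81%; labor force participation rate ≈ 58.12%.

Employed = 101.12 + 2.71 = 103.83 million (anyone who worked, including part-time for economic reasons, counts as employed).
Unemployed = 1.82 + 5.77 = 7.59 million (jobless and actively searching, or on temporary layoff).
Labor force = 103.83 + 7.59 = 111.42 million.
Not in labor force = 14.16 + 5.67 + 0.76 + 22.79 + 36.92 = 80.30 million (those not working and not actively searching are outside the labor force — including those who want a job but have given up searching).
Civilian working-age population = 111.42 + 80.30 = 191.72 million.
Unemployment rate = 7.59 / 111.42 = 6.81%.
Labor force participation rate = 111.42 / 191.72 = 58.12%.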